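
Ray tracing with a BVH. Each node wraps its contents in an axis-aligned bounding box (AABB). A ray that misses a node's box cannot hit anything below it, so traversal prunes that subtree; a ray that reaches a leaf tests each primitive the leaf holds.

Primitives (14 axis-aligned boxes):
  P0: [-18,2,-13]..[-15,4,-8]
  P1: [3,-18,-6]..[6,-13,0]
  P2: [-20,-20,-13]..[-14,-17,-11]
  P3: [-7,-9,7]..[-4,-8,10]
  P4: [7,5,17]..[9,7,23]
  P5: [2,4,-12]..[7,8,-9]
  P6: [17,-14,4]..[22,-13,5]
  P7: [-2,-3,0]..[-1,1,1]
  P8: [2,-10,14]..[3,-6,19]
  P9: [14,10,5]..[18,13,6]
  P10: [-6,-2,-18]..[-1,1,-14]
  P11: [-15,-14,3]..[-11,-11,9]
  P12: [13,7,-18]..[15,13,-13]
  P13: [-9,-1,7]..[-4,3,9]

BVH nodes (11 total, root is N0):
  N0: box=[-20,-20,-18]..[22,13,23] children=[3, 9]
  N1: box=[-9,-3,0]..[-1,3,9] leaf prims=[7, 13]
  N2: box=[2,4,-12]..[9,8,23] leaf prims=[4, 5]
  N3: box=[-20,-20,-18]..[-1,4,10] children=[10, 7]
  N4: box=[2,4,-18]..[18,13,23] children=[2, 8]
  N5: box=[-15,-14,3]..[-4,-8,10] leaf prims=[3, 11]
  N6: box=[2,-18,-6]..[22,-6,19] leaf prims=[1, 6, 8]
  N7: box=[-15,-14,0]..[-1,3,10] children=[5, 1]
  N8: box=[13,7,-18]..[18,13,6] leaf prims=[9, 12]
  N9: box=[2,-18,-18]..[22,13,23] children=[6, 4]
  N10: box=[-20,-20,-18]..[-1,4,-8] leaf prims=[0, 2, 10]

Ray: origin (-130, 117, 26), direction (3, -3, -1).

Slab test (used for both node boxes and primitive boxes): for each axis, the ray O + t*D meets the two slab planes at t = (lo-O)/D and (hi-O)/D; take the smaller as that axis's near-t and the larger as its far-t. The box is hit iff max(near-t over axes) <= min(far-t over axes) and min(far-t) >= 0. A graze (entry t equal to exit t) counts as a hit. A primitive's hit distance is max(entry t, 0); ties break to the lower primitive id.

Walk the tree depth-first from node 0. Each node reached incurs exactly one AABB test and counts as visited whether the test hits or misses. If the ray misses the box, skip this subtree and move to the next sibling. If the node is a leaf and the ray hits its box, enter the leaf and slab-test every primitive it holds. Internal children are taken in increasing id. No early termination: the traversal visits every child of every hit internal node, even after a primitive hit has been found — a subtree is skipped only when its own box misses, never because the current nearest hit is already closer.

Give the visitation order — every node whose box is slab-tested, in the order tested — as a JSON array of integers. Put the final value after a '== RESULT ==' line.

Walk:
N0 x:[110/3,152/3] y:[104/3,137/3] z:[3,44] -> hit [110/3,44], descend [3, 9]
  N3 x:[110/3,43] y:[113/3,137/3] z:[16,44] -> hit [113/3,43], descend [7, 10]
    N7 x:[115/3,43] y:[38,131/3] z:[16,26] -> miss, prune
    N10 x:[110/3,43] y:[113/3,137/3] z:[34,44] -> hit [113/3,43] leaf, test {P0@t=113/3, P2(miss), P10(miss)}
  N9 x:[44,152/3] y:[104/3,45] z:[3,44] -> hit [44,44], descend [4, 6]
    N4 x:[44,148/3] y:[104/3,113/3] z:[3,44] -> miss, prune
    N6 x:[44,152/3] y:[41,45] z:[7,32] -> miss, prune

7 AABB tests over nodes [0, 3, 7, 10, 9, 4, 6]; 1 leaf entered; closest P0.

== RESULT ==
[0, 3, 7, 10, 9, 4, 6]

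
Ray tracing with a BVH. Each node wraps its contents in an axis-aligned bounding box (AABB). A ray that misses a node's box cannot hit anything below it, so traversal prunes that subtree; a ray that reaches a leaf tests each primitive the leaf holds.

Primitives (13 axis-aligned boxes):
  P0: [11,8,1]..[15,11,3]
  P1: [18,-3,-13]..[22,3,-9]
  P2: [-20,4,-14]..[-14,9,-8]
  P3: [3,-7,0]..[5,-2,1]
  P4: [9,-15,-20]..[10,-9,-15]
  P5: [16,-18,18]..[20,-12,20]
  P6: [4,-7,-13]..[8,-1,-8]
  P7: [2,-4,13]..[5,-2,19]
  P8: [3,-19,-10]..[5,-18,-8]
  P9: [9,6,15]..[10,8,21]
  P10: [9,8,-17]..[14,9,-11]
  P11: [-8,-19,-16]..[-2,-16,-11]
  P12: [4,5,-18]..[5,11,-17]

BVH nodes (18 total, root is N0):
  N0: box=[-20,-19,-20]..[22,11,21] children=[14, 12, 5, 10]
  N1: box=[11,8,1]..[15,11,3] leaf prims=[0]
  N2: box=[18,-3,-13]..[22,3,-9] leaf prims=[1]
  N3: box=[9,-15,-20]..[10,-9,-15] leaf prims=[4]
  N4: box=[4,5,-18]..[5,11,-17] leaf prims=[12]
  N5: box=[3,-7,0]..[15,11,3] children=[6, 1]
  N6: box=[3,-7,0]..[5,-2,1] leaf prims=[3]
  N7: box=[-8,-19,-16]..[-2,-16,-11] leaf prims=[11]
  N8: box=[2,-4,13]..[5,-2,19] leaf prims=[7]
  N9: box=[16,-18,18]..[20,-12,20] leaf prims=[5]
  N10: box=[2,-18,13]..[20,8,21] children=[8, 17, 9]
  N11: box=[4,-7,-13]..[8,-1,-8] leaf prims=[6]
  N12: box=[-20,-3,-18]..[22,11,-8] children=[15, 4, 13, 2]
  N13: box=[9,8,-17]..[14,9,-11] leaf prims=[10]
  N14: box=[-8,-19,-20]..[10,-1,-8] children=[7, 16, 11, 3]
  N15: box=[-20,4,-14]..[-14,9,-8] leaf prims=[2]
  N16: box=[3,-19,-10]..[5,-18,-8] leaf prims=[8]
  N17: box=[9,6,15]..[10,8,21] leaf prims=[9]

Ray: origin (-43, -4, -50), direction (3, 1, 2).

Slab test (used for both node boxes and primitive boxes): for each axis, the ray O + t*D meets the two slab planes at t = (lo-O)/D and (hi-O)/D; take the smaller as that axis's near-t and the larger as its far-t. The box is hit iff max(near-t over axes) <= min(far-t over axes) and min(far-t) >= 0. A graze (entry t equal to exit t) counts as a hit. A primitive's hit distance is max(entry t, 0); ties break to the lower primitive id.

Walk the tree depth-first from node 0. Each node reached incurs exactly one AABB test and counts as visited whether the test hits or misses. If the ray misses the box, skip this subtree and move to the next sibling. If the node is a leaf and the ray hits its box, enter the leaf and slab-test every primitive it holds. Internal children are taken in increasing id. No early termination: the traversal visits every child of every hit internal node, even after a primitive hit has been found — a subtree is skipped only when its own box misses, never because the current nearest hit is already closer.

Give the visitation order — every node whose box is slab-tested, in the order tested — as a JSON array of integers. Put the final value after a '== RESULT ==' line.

Trace the traversal:
N0 x:[23/3,65/3] y:[-15,15] z:[15,71/2] -> hit [15,15], descend [5, 10, 12, 14]
  N5 x:[46/3,58/3] y:[-3,15] z:[25,53/2] -> miss, prune
  N10 x:[15,21] y:[-14,12] z:[63/2,71/2] -> miss, prune
  N12 x:[23/3,65/3] y:[1,15] z:[16,21] -> miss, prune
  N14 x:[35/3,53/3] y:[-15,3] z:[15,21] -> miss, prune

order=[0, 5, 10, 12, 14]  |boxes|=5  |leaves|=0  hit=miss

== RESULT ==
[0, 5, 10, 12, 14]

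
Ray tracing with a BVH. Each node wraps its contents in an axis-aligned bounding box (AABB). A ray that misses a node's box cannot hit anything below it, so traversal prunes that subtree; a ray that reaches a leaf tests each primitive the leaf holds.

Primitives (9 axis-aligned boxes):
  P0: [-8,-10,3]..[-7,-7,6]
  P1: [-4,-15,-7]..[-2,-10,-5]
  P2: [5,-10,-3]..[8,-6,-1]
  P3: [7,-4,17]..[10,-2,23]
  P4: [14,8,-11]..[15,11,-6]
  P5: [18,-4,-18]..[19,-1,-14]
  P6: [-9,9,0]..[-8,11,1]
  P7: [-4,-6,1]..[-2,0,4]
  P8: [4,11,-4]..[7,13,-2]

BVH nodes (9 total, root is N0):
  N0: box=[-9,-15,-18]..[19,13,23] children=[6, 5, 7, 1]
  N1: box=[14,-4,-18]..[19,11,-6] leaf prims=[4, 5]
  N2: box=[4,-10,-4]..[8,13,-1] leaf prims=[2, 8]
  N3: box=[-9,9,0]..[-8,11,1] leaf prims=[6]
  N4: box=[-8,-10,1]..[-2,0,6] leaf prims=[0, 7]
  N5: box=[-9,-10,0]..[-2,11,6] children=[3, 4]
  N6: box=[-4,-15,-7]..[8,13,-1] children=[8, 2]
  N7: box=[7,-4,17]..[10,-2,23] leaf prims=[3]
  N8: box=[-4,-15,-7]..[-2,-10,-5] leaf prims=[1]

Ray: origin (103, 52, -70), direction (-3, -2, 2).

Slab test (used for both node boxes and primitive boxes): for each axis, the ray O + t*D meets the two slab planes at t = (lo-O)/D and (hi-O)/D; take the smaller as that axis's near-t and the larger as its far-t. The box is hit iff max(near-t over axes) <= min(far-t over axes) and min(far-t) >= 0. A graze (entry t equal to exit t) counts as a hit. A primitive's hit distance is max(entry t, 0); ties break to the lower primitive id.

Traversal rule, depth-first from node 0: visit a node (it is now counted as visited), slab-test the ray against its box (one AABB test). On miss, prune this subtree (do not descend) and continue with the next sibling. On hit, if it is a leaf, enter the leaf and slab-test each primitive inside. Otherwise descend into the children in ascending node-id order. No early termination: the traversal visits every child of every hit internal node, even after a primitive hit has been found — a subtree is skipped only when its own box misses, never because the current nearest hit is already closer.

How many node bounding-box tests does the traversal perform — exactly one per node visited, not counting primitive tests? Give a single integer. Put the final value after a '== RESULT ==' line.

Trace the traversal:
N0 x:[28,112/3] y:[39/2,67/2] z:[26,93/2] -> hit [28,67/2], descend [1, 5, 6, 7]
  N1 x:[28,89/3] y:[41/2,28] z:[26,32] -> hit [28,28] leaf, test {P4(miss), P5@t=28}
  N5 x:[35,112/3] y:[41/2,31] z:[35,38] -> miss, prune
  N6 x:[95/3,107/3] y:[39/2,67/2] z:[63/2,69/2] -> hit [95/3,67/2], descend [2, 8]
    N2 x:[95/3,33] y:[39/2,31] z:[33,69/2] -> miss, prune
    N8 x:[35,107/3] y:[31,67/2] z:[63/2,65/2] -> miss, prune
  N7 x:[31,32] y:[27,28] z:[87/2,93/2] -> miss, prune

Summary -> nodes [0, 1, 5, 6, 2, 8, 7]; box-tests=7; leaf-entries=1; first=P5

== RESULT ==
7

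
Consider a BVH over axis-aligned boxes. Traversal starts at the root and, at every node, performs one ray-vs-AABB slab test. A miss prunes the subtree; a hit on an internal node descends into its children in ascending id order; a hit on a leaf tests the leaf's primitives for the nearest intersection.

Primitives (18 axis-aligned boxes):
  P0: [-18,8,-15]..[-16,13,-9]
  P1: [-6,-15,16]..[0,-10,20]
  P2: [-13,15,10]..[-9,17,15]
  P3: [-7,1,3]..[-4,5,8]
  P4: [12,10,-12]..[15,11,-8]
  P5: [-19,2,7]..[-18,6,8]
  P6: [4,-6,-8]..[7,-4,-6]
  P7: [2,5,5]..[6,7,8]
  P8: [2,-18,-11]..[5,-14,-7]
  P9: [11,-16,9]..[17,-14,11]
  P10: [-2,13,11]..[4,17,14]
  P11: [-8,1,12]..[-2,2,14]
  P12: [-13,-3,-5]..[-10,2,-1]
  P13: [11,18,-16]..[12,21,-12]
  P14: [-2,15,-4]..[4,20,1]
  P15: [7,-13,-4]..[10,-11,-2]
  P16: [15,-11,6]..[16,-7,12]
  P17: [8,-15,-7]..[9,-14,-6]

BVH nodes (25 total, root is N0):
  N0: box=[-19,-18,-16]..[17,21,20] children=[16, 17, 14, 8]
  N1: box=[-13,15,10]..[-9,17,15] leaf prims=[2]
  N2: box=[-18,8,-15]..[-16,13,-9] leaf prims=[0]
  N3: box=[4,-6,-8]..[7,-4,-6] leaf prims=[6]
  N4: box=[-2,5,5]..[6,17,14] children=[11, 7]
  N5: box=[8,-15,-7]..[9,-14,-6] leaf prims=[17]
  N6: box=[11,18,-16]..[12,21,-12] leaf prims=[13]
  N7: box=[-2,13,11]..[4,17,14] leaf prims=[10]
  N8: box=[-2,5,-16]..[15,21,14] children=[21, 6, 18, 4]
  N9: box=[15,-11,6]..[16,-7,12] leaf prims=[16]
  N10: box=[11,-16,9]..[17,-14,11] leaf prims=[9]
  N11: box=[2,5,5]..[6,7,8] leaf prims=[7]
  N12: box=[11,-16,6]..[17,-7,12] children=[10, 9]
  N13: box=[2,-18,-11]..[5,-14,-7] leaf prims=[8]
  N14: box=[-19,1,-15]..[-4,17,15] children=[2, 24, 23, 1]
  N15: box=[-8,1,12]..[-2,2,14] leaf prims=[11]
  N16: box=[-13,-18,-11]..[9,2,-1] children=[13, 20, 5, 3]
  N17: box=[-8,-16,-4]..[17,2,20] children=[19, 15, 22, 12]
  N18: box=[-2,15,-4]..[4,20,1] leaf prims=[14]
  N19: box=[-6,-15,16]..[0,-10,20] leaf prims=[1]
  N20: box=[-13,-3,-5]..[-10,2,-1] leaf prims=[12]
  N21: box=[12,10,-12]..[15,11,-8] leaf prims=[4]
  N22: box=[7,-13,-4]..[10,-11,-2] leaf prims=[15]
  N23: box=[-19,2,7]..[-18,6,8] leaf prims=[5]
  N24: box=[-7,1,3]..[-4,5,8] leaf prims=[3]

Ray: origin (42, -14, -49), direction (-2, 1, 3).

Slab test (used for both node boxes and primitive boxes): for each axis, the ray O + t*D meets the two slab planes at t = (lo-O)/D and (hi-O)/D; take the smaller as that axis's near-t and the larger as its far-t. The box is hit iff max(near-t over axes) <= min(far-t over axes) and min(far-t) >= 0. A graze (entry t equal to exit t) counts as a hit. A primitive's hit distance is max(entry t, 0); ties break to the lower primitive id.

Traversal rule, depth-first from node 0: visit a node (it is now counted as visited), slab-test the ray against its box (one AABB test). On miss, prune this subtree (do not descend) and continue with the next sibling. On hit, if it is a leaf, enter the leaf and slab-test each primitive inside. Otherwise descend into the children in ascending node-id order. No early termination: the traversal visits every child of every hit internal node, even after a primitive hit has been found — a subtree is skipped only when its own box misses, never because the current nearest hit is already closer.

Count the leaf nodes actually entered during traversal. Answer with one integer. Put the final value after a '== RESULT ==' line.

Traverse from the root:
N0 x:[25/2,61/2] y:[-4,35] z:[11,23] -> hit [25/2,23], descend [8, 14, 16, 17]
  N8 x:[27/2,22] y:[19,35] z:[11,21] -> hit [19,21], descend [4, 6, 18, 21]
    N4 x:[18,22] y:[19,31] z:[18,21] -> hit [19,21], descend [7, 11]
      N7 x:[19,22] y:[27,31] z:[20,21] -> miss, prune
      N11 x:[18,20] y:[19,21] z:[18,19] -> hit [19,19] leaf, test {P7@t=19}
    N6 x:[15,31/2] y:[32,35] z:[11,37/3] -> miss, prune
    N18 x:[19,22] y:[29,34] z:[15,50/3] -> miss, prune
    N21 x:[27/2,15] y:[24,25] z:[37/3,41/3] -> miss, prune
  N14 x:[23,61/2] y:[15,31] z:[34/3,64/3] -> miss, prune
  N16 x:[33/2,55/2] y:[-4,16] z:[38/3,16] -> miss, prune
  N17 x:[25/2,25] y:[-2,16] z:[15,23] -> hit [15,16], descend [12, 15, 19, 22]
    N12 x:[25/2,31/2] y:[-2,7] z:[55/3,61/3] -> miss, prune
    N15 x:[22,25] y:[15,16] z:[61/3,21] -> miss, prune
    N19 x:[21,24] y:[-1,4] z:[65/3,23] -> miss, prune
    N22 x:[16,35/2] y:[1,3] z:[15,47/3] -> miss, prune

15 AABB tests over nodes [0, 8, 4, 7, 11, 6, 18, 21, 14, 16, 17, 12, 15, 19, 22]; 1 leaf entered; closest P7.

== RESULT ==
1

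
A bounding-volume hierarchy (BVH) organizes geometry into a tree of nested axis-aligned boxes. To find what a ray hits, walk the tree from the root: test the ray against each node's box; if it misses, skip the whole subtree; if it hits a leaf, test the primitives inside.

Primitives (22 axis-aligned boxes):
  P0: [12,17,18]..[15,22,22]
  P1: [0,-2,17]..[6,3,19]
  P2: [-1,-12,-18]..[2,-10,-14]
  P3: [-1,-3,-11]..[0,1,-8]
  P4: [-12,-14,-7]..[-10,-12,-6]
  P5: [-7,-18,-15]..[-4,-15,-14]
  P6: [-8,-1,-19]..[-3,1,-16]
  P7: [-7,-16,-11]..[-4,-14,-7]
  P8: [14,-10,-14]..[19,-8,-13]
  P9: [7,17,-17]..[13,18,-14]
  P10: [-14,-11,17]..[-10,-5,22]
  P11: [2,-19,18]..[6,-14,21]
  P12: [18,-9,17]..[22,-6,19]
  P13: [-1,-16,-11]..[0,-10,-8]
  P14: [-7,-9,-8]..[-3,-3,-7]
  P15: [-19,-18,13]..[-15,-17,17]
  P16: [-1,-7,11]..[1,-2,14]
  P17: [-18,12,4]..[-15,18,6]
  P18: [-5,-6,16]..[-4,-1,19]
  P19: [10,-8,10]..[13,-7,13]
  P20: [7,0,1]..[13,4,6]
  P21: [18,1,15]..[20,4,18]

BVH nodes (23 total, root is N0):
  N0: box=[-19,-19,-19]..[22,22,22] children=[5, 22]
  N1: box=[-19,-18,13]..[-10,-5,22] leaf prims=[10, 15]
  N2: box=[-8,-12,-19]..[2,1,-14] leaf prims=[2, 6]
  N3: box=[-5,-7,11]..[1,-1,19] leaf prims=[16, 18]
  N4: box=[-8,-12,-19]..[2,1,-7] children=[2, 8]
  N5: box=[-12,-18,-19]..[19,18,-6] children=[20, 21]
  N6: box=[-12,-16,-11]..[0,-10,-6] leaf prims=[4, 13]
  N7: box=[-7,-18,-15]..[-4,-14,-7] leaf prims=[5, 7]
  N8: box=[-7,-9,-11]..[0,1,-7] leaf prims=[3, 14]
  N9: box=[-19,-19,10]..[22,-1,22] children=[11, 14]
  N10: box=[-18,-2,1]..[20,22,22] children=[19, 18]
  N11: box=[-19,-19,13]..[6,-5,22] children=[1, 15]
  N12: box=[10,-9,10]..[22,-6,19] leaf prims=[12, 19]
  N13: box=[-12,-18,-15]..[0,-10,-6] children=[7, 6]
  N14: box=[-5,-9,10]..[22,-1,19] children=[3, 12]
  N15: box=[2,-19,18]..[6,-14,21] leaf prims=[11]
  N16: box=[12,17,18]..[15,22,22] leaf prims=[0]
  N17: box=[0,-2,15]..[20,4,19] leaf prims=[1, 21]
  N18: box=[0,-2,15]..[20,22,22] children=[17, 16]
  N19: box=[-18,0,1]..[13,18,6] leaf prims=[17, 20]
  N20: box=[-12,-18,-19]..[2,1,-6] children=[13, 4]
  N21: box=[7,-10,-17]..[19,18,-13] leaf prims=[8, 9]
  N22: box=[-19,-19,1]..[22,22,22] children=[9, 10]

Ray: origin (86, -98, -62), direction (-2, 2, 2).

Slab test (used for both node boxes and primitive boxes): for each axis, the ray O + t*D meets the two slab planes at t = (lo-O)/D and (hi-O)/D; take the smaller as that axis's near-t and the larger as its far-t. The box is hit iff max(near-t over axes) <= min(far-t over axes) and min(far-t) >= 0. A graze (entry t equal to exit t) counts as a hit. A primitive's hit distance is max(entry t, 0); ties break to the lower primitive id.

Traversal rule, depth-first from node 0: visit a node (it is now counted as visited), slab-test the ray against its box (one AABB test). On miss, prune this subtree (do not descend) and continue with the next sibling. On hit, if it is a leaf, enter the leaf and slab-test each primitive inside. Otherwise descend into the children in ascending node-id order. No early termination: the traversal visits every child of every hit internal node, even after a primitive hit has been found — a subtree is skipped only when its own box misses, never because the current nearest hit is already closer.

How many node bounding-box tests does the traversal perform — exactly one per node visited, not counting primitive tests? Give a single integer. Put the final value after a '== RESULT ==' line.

Traverse from the root:
N0 x:[32,105/2] y:[79/2,60] z:[43/2,42] -> hit [79/2,42], descend [5, 22]
  N5 x:[67/2,49] y:[40,58] z:[43/2,28] -> miss, prune
  N22 x:[32,105/2] y:[79/2,60] z:[63/2,42] -> hit [79/2,42], descend [9, 10]
    N9 x:[32,105/2] y:[79/2,97/2] z:[36,42] -> hit [79/2,42], descend [11, 14]
      N11 x:[40,105/2] y:[79/2,93/2] z:[75/2,42] -> hit [40,42], descend [1, 15]
        N1 x:[48,105/2] y:[40,93/2] z:[75/2,42] -> miss, prune
        N15 x:[40,42] y:[79/2,42] z:[40,83/2] -> hit [40,83/2] leaf, test {P11@t=40}
      N14 x:[32,91/2] y:[89/2,97/2] z:[36,81/2] -> miss, prune
    N10 x:[33,52] y:[48,60] z:[63/2,42] -> miss, prune

Summary -> nodes [0, 5, 22, 9, 11, 1, 15, 14, 10]; box-tests=9; leaf-entries=1; first=P11

== RESULT ==
9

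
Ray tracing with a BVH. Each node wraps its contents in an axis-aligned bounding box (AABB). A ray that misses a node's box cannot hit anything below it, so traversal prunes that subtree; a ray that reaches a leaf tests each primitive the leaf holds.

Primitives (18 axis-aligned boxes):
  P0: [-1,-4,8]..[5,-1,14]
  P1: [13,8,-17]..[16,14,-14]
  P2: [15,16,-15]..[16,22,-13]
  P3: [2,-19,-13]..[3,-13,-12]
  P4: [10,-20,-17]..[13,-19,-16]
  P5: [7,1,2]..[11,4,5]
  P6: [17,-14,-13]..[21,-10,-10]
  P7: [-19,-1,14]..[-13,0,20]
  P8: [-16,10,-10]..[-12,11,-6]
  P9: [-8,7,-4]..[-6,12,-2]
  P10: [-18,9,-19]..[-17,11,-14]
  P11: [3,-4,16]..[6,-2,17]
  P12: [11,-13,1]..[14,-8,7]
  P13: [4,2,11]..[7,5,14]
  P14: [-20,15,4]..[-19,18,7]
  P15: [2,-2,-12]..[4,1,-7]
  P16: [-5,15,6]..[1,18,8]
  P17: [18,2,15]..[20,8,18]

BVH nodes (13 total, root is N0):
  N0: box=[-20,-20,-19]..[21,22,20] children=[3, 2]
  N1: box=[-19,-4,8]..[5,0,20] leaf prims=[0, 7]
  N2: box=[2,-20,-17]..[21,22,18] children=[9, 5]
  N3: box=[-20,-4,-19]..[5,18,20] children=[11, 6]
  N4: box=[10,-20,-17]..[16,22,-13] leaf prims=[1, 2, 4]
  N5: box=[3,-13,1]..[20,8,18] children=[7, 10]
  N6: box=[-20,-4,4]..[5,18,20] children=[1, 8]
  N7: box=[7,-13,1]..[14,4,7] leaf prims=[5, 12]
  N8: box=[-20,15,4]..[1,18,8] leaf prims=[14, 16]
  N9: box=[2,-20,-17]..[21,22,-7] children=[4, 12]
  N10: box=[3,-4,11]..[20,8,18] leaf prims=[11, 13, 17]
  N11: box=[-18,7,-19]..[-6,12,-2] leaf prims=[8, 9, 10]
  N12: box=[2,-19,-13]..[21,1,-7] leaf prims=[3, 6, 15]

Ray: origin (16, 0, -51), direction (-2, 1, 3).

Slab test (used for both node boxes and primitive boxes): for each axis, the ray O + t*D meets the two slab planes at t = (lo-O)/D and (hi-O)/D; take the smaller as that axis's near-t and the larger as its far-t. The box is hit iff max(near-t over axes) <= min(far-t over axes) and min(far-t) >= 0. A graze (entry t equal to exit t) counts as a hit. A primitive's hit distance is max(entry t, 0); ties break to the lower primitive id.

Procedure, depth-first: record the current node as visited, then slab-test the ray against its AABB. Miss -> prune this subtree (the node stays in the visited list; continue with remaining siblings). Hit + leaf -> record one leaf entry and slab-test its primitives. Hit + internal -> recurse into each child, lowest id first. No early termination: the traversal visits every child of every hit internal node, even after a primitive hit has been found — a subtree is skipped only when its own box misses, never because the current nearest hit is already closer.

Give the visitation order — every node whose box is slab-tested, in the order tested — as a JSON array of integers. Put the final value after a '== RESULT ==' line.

Traverse from the root:
N0 x:[-5/2,18] y:[-20,22] z:[32/3,71/3] -> hit [32/3,18], descend [2, 3]
  N2 x:[-5/2,7] y:[-20,22] z:[34/3,23] -> miss, prune
  N3 x:[11/2,18] y:[-4,18] z:[32/3,71/3] -> hit [32/3,18], descend [6, 11]
    N6 x:[11/2,18] y:[-4,18] z:[55/3,71/3] -> miss, prune
    N11 x:[11,17] y:[7,12] z:[32/3,49/3] -> hit [11,12] leaf, test {P8(miss), P9(miss), P10(miss)}

Summary -> nodes [0, 2, 3, 6, 11]; box-tests=5; leaf-entries=1; first=miss

== RESULT ==
[0, 2, 3, 6, 11]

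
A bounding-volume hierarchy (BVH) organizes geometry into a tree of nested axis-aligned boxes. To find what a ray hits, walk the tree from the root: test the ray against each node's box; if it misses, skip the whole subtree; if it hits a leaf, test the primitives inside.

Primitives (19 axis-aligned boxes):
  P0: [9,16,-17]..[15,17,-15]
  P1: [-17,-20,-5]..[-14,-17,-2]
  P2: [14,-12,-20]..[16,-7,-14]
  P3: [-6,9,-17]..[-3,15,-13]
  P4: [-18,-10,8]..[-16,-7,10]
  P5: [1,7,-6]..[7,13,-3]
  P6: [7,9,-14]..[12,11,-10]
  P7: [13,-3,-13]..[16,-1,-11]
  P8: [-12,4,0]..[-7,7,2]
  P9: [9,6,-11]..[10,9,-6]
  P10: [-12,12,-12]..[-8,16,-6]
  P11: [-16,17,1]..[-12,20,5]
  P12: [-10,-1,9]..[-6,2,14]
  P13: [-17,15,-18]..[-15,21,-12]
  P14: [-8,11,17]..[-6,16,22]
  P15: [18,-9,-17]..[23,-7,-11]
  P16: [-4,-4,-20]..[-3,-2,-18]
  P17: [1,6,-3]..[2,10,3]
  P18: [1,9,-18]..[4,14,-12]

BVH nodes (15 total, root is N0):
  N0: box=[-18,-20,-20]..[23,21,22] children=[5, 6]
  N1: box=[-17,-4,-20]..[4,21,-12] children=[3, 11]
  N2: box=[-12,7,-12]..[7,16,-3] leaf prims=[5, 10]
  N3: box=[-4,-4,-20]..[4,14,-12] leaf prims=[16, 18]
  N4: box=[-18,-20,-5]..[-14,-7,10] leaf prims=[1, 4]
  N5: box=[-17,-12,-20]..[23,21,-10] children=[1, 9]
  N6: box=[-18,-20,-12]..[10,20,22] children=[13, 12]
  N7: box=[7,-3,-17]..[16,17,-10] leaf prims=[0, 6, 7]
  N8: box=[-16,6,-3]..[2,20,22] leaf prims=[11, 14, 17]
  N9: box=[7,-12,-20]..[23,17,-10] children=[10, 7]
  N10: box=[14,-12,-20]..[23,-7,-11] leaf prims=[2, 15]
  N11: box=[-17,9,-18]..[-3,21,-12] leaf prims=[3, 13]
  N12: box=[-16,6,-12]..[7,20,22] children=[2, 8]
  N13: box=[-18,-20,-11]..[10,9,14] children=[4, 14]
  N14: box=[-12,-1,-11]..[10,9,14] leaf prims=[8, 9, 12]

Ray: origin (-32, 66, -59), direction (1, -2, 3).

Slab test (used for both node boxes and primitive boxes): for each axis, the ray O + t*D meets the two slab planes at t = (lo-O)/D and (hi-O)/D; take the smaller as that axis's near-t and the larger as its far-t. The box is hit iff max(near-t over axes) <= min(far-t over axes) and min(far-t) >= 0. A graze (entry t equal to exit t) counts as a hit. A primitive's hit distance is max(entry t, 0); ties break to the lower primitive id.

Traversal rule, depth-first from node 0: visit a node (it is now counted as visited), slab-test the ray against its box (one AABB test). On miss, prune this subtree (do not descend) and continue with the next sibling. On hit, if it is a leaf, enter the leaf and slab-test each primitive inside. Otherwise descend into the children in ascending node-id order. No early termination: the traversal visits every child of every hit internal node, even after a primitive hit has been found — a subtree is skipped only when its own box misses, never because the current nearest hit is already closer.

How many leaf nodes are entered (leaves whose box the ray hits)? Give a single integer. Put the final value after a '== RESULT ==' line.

Trace the traversal:
N0 x:[14,55] y:[45/2,43] z:[13,27] -> hit [45/2,27], descend [5, 6]
  N5 x:[15,55] y:[45/2,39] z:[13,49/3] -> miss, prune
  N6 x:[14,42] y:[23,43] z:[47/3,27] -> hit [23,27], descend [12, 13]
    N12 x:[16,39] y:[23,30] z:[47/3,27] -> hit [23,27], descend [2, 8]
      N2 x:[20,39] y:[25,59/2] z:[47/3,56/3] -> miss, prune
      N8 x:[16,34] y:[23,30] z:[56/3,27] -> hit [23,27] leaf, test {P11(miss), P14@t=76/3, P17(miss)}
    N13 x:[14,42] y:[57/2,43] z:[16,73/3] -> miss, prune

order=[0, 5, 6, 12, 2, 8, 13]  |boxes|=7  |leaves|=1  hit=P14

== RESULT ==
1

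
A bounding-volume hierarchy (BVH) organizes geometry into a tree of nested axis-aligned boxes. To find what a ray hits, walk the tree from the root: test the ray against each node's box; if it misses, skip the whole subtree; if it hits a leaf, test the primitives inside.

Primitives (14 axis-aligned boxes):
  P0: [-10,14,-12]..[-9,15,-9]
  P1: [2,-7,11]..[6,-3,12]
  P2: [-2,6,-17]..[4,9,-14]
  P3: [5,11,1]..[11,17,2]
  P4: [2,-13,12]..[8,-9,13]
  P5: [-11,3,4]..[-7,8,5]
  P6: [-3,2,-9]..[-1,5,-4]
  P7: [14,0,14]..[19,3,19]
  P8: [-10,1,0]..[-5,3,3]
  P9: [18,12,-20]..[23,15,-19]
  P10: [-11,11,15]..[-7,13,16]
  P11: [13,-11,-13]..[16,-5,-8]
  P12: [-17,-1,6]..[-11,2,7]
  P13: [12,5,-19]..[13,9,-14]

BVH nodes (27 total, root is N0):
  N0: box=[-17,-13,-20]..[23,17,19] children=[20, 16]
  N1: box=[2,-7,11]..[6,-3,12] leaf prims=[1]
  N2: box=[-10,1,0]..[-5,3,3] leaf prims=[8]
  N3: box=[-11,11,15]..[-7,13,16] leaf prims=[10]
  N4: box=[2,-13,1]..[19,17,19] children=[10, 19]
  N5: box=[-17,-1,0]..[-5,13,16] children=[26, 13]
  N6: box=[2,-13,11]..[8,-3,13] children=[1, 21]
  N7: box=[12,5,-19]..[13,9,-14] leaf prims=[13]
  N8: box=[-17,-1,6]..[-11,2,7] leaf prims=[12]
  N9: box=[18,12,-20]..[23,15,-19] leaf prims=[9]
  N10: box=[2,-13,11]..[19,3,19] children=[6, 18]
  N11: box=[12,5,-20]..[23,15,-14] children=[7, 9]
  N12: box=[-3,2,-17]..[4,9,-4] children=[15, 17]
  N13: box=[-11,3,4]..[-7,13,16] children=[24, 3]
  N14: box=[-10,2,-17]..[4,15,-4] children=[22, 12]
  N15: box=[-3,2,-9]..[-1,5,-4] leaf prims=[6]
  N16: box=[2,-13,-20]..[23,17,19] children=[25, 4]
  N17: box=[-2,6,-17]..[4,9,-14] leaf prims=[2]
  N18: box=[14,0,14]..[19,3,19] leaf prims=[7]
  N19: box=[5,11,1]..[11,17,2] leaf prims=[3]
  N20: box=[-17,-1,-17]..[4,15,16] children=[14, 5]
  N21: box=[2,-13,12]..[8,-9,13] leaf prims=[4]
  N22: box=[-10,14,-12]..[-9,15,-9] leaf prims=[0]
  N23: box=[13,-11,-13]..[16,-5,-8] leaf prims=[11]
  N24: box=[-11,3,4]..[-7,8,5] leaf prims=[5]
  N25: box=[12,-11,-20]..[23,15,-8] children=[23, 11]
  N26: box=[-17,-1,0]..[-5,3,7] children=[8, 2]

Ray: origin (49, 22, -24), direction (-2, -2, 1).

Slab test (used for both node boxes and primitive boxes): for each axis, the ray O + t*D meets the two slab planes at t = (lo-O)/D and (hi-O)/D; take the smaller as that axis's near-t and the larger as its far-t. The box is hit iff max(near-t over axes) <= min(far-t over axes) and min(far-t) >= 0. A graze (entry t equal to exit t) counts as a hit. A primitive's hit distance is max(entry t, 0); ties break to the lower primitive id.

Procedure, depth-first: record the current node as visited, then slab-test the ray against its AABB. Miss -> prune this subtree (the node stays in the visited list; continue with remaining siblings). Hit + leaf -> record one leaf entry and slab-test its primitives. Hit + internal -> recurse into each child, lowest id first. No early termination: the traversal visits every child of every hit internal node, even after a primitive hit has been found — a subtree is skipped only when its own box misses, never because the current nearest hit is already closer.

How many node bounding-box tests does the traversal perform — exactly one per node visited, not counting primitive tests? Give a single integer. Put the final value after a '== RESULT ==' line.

Trace the traversal:
N0 x:[13,33] y:[5/2,35/2] z:[4,43] -> hit [13,35/2], descend [16, 20]
  N16 x:[13,47/2] y:[5/2,35/2] z:[4,43] -> hit [13,35/2], descend [4, 25]
    N4 x:[15,47/2] y:[5/2,35/2] z:[25,43] -> miss, prune
    N25 x:[13,37/2] y:[7/2,33/2] z:[4,16] -> hit [13,16], descend [11, 23]
      N11 x:[13,37/2] y:[7/2,17/2] z:[4,10] -> miss, prune
      N23 x:[33/2,18] y:[27/2,33/2] z:[11,16] -> miss, prune
  N20 x:[45/2,33] y:[7/2,23/2] z:[7,40] -> miss, prune

Summary -> nodes [0, 16, 4, 25, 11, 23, 20]; box-tests=7; leaf-entries=0; first=miss

== RESULT ==
7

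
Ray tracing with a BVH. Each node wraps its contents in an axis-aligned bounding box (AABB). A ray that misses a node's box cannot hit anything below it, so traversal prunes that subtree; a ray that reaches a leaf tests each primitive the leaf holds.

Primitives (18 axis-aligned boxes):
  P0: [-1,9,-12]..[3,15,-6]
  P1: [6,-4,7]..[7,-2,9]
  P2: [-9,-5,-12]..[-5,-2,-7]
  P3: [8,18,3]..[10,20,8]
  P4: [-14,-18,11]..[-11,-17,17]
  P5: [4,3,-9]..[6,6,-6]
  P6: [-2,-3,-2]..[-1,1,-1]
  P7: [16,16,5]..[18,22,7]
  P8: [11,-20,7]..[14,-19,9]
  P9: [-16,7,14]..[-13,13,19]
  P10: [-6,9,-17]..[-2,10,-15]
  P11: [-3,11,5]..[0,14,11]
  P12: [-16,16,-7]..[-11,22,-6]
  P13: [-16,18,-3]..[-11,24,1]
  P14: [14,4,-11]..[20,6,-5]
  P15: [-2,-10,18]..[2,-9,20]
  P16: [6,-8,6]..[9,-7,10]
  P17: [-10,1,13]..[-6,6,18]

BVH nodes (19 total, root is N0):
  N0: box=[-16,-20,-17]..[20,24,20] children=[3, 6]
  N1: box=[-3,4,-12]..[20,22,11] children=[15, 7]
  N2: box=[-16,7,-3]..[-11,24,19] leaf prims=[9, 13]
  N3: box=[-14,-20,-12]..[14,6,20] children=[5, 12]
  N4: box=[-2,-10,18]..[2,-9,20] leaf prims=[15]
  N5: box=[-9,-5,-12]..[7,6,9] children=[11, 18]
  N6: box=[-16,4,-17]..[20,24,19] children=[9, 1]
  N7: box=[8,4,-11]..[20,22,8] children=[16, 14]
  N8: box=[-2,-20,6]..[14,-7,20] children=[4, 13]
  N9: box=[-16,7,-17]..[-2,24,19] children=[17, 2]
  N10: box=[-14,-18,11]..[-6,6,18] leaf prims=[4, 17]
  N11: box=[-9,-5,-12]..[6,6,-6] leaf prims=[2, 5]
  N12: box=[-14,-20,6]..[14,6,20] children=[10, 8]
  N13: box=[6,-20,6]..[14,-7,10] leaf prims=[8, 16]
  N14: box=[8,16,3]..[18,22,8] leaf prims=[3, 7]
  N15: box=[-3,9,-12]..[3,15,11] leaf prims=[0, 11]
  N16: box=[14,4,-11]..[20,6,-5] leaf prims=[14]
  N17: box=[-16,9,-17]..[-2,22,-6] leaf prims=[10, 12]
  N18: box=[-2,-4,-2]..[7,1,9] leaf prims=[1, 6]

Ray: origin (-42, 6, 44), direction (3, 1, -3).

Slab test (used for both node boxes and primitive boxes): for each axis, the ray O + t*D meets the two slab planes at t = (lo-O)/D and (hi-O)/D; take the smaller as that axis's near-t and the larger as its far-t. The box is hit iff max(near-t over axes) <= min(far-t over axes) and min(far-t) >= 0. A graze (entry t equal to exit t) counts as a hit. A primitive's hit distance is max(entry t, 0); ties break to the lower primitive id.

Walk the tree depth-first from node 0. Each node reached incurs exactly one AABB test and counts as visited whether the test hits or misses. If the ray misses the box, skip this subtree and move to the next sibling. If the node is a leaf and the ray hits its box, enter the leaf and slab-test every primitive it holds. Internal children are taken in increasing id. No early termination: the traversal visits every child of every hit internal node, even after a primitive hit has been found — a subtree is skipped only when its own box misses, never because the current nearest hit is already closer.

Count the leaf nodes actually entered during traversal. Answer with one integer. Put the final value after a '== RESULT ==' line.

Walk:
N0 x:[26/3,62/3] y:[-26,18] z:[8,61/3] -> hit [26/3,18], descend [3, 6]
  N3 x:[28/3,56/3] y:[-26,0] z:[8,56/3] -> miss, prune
  N6 x:[26/3,62/3] y:[-2,18] z:[25/3,61/3] -> hit [26/3,18], descend [1, 9]
    N1 x:[13,62/3] y:[-2,16] z:[11,56/3] -> hit [13,16], descend [7, 15]
      N7 x:[50/3,62/3] y:[-2,16] z:[12,55/3] -> miss, prune
      N15 x:[13,15] y:[3,9] z:[11,56/3] -> miss, prune
    N9 x:[26/3,40/3] y:[1,18] z:[25/3,61/3] -> hit [26/3,40/3], descend [2, 17]
      N2 x:[26/3,31/3] y:[1,18] z:[25/3,47/3] -> hit [26/3,31/3] leaf, test {P9(miss), P13(miss)}
      N17 x:[26/3,40/3] y:[3,16] z:[50/3,61/3] -> miss, prune

order=[0, 3, 6, 1, 7, 15, 9, 2, 17]  |boxes|=9  |leaves|=1  hit=miss

== RESULT ==
1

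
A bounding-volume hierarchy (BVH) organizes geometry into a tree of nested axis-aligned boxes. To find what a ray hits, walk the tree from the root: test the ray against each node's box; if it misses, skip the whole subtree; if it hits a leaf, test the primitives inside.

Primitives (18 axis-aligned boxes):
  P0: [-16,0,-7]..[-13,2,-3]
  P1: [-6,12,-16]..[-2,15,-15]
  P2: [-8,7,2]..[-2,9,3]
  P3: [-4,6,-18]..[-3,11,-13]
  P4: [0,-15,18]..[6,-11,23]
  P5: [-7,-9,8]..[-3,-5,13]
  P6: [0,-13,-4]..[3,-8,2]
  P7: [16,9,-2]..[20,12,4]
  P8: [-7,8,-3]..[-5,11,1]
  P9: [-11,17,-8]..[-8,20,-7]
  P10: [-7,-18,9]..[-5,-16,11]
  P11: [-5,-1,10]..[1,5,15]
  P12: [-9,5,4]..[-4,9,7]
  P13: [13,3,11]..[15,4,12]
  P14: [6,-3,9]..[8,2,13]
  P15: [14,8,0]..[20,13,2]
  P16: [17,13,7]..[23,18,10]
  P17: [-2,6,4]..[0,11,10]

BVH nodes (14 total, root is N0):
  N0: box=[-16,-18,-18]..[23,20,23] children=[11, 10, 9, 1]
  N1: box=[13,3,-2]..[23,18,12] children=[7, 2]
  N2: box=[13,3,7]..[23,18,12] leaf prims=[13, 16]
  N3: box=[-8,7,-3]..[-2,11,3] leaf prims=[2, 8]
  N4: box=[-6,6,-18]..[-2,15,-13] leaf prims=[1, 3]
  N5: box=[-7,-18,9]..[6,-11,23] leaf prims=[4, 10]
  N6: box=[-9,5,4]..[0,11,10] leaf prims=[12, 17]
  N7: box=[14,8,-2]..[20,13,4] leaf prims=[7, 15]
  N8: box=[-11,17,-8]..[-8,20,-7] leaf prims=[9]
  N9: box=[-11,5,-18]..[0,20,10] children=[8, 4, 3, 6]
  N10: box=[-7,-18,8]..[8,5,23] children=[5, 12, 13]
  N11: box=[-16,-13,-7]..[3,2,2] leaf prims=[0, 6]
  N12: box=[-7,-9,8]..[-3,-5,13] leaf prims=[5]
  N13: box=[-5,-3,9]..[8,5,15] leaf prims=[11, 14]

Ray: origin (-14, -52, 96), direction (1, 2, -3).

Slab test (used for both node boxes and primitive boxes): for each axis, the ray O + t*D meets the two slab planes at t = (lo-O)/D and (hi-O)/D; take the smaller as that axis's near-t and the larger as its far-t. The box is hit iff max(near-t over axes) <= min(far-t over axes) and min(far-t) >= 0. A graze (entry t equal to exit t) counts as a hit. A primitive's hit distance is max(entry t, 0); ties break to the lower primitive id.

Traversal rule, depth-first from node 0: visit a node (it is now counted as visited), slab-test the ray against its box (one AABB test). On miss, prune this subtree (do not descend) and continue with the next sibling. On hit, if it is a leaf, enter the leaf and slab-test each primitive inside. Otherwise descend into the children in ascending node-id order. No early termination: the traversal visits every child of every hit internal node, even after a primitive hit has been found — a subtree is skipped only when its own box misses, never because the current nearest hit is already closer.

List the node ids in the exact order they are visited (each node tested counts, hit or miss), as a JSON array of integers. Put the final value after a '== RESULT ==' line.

Trace the traversal:
N0 x:[-2,37] y:[17,36] z:[73/3,38] -> hit [73/3,36], descend [1, 9, 10, 11]
  N1 x:[27,37] y:[55/2,35] z:[28,98/3] -> hit [28,98/3], descend [2, 7]
    N2 x:[27,37] y:[55/2,35] z:[28,89/3] -> hit [28,89/3] leaf, test {P13@t=28, P16(miss)}
    N7 x:[28,34] y:[30,65/2] z:[92/3,98/3] -> hit [92/3,65/2] leaf, test {P7@t=92/3, P15@t=94/3}
  N9 x:[3,14] y:[57/2,36] z:[86/3,38] -> miss, prune
  N10 x:[7,22] y:[17,57/2] z:[73/3,88/3] -> miss, prune
  N11 x:[-2,17] y:[39/2,27] z:[94/3,103/3] -> miss, prune

Summary -> nodes [0, 1, 2, 7, 9, 10, 11]; box-tests=7; leaf-entries=2; first=P13

== RESULT ==
[0, 1, 2, 7, 9, 10, 11]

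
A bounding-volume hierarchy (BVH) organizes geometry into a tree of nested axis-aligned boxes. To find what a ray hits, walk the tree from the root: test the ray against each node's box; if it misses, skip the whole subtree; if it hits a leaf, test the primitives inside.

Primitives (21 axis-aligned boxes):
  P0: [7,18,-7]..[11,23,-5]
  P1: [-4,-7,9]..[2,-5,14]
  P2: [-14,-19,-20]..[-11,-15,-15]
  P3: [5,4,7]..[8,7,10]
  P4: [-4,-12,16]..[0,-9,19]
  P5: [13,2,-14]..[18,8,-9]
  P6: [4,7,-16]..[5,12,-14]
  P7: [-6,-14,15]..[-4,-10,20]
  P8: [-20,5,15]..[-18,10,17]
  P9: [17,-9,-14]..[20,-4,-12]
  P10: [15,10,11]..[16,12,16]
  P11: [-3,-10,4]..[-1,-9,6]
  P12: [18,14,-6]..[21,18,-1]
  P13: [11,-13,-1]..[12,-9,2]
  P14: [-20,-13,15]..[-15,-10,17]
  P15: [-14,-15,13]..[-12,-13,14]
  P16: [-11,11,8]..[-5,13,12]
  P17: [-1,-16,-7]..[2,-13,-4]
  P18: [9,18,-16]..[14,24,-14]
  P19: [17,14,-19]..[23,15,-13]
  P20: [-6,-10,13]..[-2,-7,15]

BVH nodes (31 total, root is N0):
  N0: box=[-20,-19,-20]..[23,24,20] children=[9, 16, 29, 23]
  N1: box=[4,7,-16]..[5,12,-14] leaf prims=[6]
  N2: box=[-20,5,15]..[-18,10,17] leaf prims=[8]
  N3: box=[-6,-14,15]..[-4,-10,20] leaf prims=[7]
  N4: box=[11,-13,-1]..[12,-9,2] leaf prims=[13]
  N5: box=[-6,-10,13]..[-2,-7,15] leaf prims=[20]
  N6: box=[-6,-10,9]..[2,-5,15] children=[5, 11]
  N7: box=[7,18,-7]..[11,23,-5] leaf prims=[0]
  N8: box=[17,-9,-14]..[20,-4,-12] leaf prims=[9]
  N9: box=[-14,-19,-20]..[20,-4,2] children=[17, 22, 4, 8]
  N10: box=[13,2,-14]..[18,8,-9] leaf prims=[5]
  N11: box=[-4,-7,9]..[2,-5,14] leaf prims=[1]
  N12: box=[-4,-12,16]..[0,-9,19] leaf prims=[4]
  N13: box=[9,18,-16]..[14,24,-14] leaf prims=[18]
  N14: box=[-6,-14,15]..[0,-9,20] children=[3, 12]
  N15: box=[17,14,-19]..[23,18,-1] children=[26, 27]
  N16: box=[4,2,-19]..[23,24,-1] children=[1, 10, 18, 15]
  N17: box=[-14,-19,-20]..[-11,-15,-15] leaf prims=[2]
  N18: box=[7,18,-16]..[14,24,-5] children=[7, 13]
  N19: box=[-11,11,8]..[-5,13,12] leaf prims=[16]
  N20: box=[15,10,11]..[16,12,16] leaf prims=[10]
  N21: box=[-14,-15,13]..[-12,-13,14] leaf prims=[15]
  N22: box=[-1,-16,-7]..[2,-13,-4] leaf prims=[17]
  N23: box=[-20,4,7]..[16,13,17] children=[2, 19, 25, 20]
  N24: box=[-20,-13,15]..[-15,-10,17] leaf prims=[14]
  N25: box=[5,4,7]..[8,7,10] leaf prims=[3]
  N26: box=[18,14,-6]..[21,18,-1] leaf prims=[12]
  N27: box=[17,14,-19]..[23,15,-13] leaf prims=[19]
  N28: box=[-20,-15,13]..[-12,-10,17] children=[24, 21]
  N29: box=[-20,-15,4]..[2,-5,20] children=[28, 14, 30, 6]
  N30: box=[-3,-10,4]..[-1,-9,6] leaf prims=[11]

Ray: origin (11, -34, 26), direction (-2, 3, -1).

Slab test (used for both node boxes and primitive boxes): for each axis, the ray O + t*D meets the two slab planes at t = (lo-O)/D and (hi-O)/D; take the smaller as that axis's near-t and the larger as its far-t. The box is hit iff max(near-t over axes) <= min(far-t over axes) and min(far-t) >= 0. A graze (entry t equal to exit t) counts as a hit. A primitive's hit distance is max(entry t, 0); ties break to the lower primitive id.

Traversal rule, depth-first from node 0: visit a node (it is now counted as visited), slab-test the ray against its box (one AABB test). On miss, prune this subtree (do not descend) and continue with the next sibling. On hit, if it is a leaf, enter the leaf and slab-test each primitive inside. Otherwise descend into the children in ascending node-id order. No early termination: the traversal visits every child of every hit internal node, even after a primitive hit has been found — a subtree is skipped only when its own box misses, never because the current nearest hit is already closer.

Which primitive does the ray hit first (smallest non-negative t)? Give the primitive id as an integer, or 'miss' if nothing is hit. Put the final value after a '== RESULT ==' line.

Trace the traversal:
N0 x:[-6,31/2] y:[5,58/3] z:[6,46] -> hit [6,31/2], descend [9, 16, 23, 29]
  N9 x:[-9/2,25/2] y:[5,10] z:[24,46] -> miss, prune
  N16 x:[-6,7/2] y:[12,58/3] z:[27,45] -> miss, prune
  N23 x:[-5/2,31/2] y:[38/3,47/3] z:[9,19] -> hit [38/3,31/2], descend [2, 19, 20, 25]
    N2 x:[29/2,31/2] y:[13,44/3] z:[9,11] -> miss, prune
    N19 x:[8,11] y:[15,47/3] z:[14,18] -> miss, prune
    N20 x:[-5/2,-2] y:[44/3,46/3] z:[10,15] -> miss, prune
    N25 x:[3/2,3] y:[38/3,41/3] z:[16,19] -> miss, prune
  N29 x:[9/2,31/2] y:[19/3,29/3] z:[6,22] -> hit [19/3,29/3], descend [6, 14, 28, 30]
    N6 x:[9/2,17/2] y:[8,29/3] z:[11,17] -> miss, prune
    N14 x:[11/2,17/2] y:[20/3,25/3] z:[6,11] -> hit [20/3,25/3], descend [3, 12]
      N3 x:[15/2,17/2] y:[20/3,8] z:[6,11] -> hit [15/2,8] leaf, test {P7@t=15/2}
      N12 x:[11/2,15/2] y:[22/3,25/3] z:[7,10] -> hit [22/3,15/2] leaf, test {P4@t=22/3}
    N28 x:[23/2,31/2] y:[19/3,8] z:[9,13] -> miss, prune
    N30 x:[6,7] y:[8,25/3] z:[20,22] -> miss, prune

Summary -> nodes [0, 9, 16, 23, 2, 19, 20, 25, 29, 6, 14, 3, 12, 28, 30]; box-tests=15; leaf-entries=2; first=P4

== RESULT ==
4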